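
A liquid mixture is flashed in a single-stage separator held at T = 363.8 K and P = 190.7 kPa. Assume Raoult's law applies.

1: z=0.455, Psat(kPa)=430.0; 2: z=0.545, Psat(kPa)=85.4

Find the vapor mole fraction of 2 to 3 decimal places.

y_2 = 0.311

Raoult's law: Kᵢ = Pᵢˢᵃᵗ/P = Pᵢˢᵃᵗ/190.7.
  K_1 = 430.0/190.7 = 2.25485, K_2 = 85.4/190.7 = 0.44782
Newton iteration, ψ⁰ = 0.35:
  ψ = 0.350: g = 0.0237, g' = -0.601 → ψ = 0.389
  ψ = 0.389: g = 0.0002, g' = -0.593 → ψ = 0.390
Converged at ψ = 0.390.
Compositions from xᵢ = zᵢ/(1+ψ(Kᵢ−1)), yᵢ = Kᵢxᵢ:
  1: x = 0.306, y = 0.689
  2: x = 0.694, y = 0.311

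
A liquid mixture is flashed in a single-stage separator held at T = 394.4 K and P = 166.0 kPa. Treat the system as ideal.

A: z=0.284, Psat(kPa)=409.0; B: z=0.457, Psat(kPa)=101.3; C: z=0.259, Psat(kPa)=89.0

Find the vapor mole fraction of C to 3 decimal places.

Raoult's law: Kᵢ = Pᵢˢᵃᵗ/P = Pᵢˢᵃᵗ/166.0.
  K_A = 409.0/166.0 = 2.46386, K_B = 101.3/166.0 = 0.61024, K_C = 89.0/166.0 = 0.53614
Let ψ = V/F and solve Σ zᵢ(Kᵢ−1)/(1+ψ(Kᵢ−1)) = 0.
g(0) = ΣzᵢKᵢ − 1 = 0.117 and g(1) = 1 − Σzᵢ/Kᵢ = -0.347, so a root lies in (0, 1).
Newton–Raphson from ψ = 0.5:
  ψ = 0.500: g = -0.1376, g' = -0.404 → ψ = 0.160
  ψ = 0.160: g = 0.0172, g' = -0.544 → ψ = 0.191
  ψ = 0.191: g = 0.0004, g' = -0.519 → ψ = 0.192
Converged at ψ = 0.192.
Compositions from xᵢ = zᵢ/(1+ψ(Kᵢ−1)), yᵢ = Kᵢxᵢ:
  A: x = 0.222, y = 0.546
  B: x = 0.494, y = 0.301
  C: x = 0.284, y = 0.152

y_C = 0.152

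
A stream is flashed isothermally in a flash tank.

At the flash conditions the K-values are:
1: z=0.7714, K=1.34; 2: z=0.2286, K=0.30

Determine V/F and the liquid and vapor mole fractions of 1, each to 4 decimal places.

Iterate (Newton) starting at V/F = 0.5:
  V/F = 0.5000: g = -0.02202, g' = -0.3303 → V/F = 0.4333
  V/F = 0.4333: g = -0.00110, g' = -0.2985 → V/F = 0.4297
Converged at V/F = 0.4296.
Compositions from xᵢ = zᵢ/(1+V/F(Kᵢ−1)), yᵢ = Kᵢxᵢ:
  1: x = 0.6731, y = 0.9019
  2: x = 0.3269, y = 0.0981

V/F = 0.4296, x_1 = 0.6731, y_1 = 0.9019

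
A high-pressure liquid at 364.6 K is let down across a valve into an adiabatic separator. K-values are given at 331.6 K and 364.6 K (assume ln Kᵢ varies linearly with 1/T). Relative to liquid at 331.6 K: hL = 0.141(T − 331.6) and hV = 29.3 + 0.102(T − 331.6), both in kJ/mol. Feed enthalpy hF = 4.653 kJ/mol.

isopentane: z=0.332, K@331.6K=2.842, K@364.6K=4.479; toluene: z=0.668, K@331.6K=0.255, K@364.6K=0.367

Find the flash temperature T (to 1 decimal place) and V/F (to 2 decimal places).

Adiabatic flash: solve Rachford–Rice at each trial T, then check hF = ψ·hV(T) + (1−ψ)·hL(T).
  T = 331.6 K: K = (2.842, 0.255), RR gives ψ = 0.083, H_out = 2.432 kJ/mol
  T = 364.6 K: K = (4.479, 0.367), RR gives ψ = 0.332, H_out = 13.967 kJ/mol
  T = 348.1 K: K = (3.606, 0.309), RR gives ψ = 0.224, H_out = 8.742 kJ/mol
  T = 339.9 K: K = (3.213, 0.281), RR gives ψ = 0.160, H_out = 5.810 kJ/mol
  T = 335.8 K: K = (3.026, 0.268), RR gives ψ = 0.124, H_out = 4.205 kJ/mol
  T = 337.9 K: K = (3.121, 0.275), RR gives ψ = 0.143, H_out = 5.041 kJ/mol
Linear interpolation between T = 335.8 (H_out = 4.205) and T = 337.9 (H_out = 5.041) on hF = 4.653 gives T ≈ 336.9 K, at which ψ = 0.13.

T = 336.9 K, V/F = 0.13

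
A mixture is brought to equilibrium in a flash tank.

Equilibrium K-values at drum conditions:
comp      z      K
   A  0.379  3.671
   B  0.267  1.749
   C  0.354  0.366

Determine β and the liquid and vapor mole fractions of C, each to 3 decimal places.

β = 0.792, x_C = 0.711, y_C = 0.260

Let β = V/F and solve Σ zᵢ(Kᵢ−1)/(1+β(Kᵢ−1)) = 0.
Feasibility: ΣzᵢKᵢ = 1.988, Σzᵢ/Kᵢ = 1.223 — both > 1, two phases present.
Newton iteration, β⁰ = 0.5:
  β = 0.500: g = 0.2503, g' = -0.880 → β = 0.784
  β = 0.784: g = 0.0065, g' = -0.905 → β = 0.792
Converged at β = 0.792.
Compositions from xᵢ = zᵢ/(1+β(Kᵢ−1)), yᵢ = Kᵢxᵢ:
  A: x = 0.122, y = 0.447
  B: x = 0.168, y = 0.293
  C: x = 0.711, y = 0.260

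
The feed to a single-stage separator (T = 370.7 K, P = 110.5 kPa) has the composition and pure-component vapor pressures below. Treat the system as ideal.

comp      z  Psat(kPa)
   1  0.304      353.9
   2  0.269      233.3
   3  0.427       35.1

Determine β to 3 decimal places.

Raoult's law: Kᵢ = Pᵢˢᵃᵗ/P = Pᵢˢᵃᵗ/110.5.
  K_1 = 353.9/110.5 = 3.20271, K_2 = 233.3/110.5 = 2.11131, K_3 = 35.1/110.5 = 0.31765
Material balance + equilibrium reduce to Σ zᵢ(Kᵢ−1)/(1+β(Kᵢ−1)) = 0.
Check two-phase: ΣzᵢKᵢ = 1.677 > 1 and Σzᵢ/Kᵢ = 1.567 > 1, so g(0) = 0.677 > 0 and g(1) = -0.567 < 0.
Newton iteration, β⁰ = 0.5:
  β = 0.500: g = 0.0686, g' = -0.929 → β = 0.574
  β = 0.574: g = -0.0005, g' = -0.949 → β = 0.573
Converged at β = 0.573.

β = 0.573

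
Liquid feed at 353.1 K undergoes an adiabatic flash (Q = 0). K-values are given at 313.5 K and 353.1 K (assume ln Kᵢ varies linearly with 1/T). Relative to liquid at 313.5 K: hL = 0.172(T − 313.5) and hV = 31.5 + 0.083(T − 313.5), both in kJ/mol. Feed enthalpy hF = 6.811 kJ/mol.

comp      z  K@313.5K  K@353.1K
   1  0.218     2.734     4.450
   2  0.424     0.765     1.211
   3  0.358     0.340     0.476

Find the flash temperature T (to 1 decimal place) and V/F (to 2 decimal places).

Adiabatic flash: solve Rachford–Rice at each trial T, then check hF = ψ·hV(T) + (1−ψ)·hL(T).
  T = 313.5 K: K = (2.734, 0.765, 0.340), RR gives ψ = 0.054, H_out = 1.689 kJ/mol
  T = 353.1 K: K = (4.450, 1.211, 0.476), RR gives ψ = 0.704, H_out = 26.506 kJ/mol
  T = 333.3 K: K = (3.539, 0.976, 0.406), RR gives ψ = 0.375, H_out = 14.544 kJ/mol
  T = 323.4 K: K = (3.123, 0.867, 0.373), RR gives ψ = 0.215, H_out = 8.295 kJ/mol
  T = 318.4 K: K = (2.923, 0.815, 0.356), RR gives ψ = 0.135, H_out = 5.027 kJ/mol
  T = 320.9 K: K = (3.022, 0.841, 0.364), RR gives ψ = 0.175, H_out = 6.675 kJ/mol
  T = 322.1 K: K = (3.070, 0.853, 0.368), RR gives ψ = 0.194, H_out = 7.456 kJ/mol
Linear interpolation between T = 320.9 (H_out = 6.675) and T = 322.1 (H_out = 7.456) on hF = 6.811 gives T ≈ 321.1 K, at which ψ = 0.18.

T = 321.1 K, V/F = 0.18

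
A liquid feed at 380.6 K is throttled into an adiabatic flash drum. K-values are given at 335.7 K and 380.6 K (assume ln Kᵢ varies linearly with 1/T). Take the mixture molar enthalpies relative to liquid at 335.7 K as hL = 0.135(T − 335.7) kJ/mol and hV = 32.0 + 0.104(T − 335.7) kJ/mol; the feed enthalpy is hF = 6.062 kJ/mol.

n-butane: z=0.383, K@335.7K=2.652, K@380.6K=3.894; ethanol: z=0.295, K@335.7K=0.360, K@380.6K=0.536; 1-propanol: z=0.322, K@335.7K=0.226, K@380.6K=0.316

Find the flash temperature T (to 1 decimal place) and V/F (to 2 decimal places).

T = 337.8 K, V/F = 0.18

Adiabatic flash: solve Rachford–Rice at each trial T, then check hF = ψ·hV(T) + (1−ψ)·hL(T).
  T = 335.7 K: K = (2.652, 0.360, 0.226), RR gives ψ = 0.165, H_out = 5.292 kJ/mol
  T = 380.6 K: K = (3.894, 0.536, 0.316), RR gives ψ = 0.440, H_out = 19.544 kJ/mol
  T = 358.1 K: K = (3.251, 0.445, 0.270), RR gives ψ = 0.316, H_out = 12.902 kJ/mol
  T = 346.9 K: K = (2.946, 0.401, 0.248), RR gives ψ = 0.246, H_out = 9.290 kJ/mol
  T = 341.3 K: K = (2.798, 0.380, 0.237), RR gives ψ = 0.207, H_out = 7.352 kJ/mol
  T = 338.5 K: K = (2.724, 0.370, 0.231), RR gives ψ = 0.187, H_out = 6.339 kJ/mol
  T = 337.1 K: K = (2.688, 0.365, 0.229), RR gives ψ = 0.176, H_out = 5.820 kJ/mol
Linear interpolation between T = 337.1 (H_out = 5.820) and T = 338.5 (H_out = 6.339) on hF = 6.062 gives T ≈ 337.8 K, at which ψ = 0.18.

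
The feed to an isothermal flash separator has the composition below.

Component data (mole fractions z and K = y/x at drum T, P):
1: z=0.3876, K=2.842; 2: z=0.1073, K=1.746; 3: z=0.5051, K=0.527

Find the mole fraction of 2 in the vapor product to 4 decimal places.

y_2 = 0.1223

Material balance + equilibrium reduce to Σ zᵢ(Kᵢ−1)/(1+ψ(Kᵢ−1)) = 0.
g(0) = ΣzᵢKᵢ − 1 = 0.5551 and g(1) = 1 − Σzᵢ/Kᵢ = -0.1563, so a root lies in (0, 1).
Newton iteration, ψ⁰ = 0.66:
  ψ = 0.6600: g = 0.02851, g' = -0.5336 → ψ = 0.7134
  ψ = 0.7134: g = 0.00016, g' = -0.5284 → ψ = 0.7137
Converged at ψ = 0.7137.
Compositions from xᵢ = zᵢ/(1+ψ(Kᵢ−1)), yᵢ = Kᵢxᵢ:
  1: x = 0.1675, y = 0.4759
  2: x = 0.0700, y = 0.1223
  3: x = 0.7625, y = 0.4019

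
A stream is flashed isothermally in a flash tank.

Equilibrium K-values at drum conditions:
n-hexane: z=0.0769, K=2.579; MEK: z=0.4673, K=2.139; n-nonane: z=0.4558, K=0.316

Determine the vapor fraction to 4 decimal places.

Rachford–Rice: g(ψ) = Σ zᵢ(Kᵢ−1)/(1+ψ(Kᵢ−1)) = 0.
Feasibility: ΣzᵢKᵢ = 1.3419, Σzᵢ/Kᵢ = 1.6907 — both > 1, two phases present.
Newton iteration, ψ⁰ = 0.41:
  ψ = 0.4100: g = 0.00325, g' = -0.7642 → ψ = 0.4143
Converged at ψ = 0.4143.

ψ = 0.4143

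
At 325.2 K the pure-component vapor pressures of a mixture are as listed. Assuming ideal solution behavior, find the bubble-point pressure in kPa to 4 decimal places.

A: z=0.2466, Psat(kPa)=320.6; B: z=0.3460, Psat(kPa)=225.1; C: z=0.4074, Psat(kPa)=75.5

Pbub = 187.7033 kPa

At the bubble point ψ → 0, so ΣzᵢKᵢ = 1 with Kᵢ = Pᵢˢᵃᵗ/P ⇒ P = ΣzᵢPᵢˢᵃᵗ.
P = 0.2466·320.6 + 0.3460·225.1 + 0.4074·75.5 = 187.7033 kPa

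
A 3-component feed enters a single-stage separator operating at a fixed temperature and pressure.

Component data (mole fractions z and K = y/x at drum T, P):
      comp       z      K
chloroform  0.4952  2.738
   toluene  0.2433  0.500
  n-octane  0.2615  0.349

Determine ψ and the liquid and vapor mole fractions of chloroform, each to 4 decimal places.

ψ = 0.5591, x_chloroform = 0.2512, y_chloroform = 0.6877

Let ψ = V/F and solve Σ zᵢ(Kᵢ−1)/(1+ψ(Kᵢ−1)) = 0.
Feasibility: ΣzᵢKᵢ = 1.5688, Σzᵢ/Kᵢ = 1.4167 — both > 1, two phases present.
Newton iteration, ψ⁰ = 0.5:
  ψ = 0.5000: g = 0.04590, g' = -0.7799 → ψ = 0.5589
  ψ = 0.5589: g = 0.00018, g' = -0.7759 → ψ = 0.5591
Converged at ψ = 0.5591.
Compositions from xᵢ = zᵢ/(1+ψ(Kᵢ−1)), yᵢ = Kᵢxᵢ:
  chloroform: x = 0.2512, y = 0.6877
  toluene: x = 0.3377, y = 0.1689
  n-octane: x = 0.4111, y = 0.1435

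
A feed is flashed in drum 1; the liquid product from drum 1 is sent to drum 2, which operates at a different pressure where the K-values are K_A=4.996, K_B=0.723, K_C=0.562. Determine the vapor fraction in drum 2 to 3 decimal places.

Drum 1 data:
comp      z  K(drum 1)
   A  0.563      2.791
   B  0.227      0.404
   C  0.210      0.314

V/F (drum 2) = 0.543

Drum 1:
Rachford–Rice: g(ψ₁) = Σ zᵢ(Kᵢ−1)/(1+ψ₁(Kᵢ−1)) = 0.
Feasibility: ΣzᵢKᵢ = 1.729, Σzᵢ/Kᵢ = 1.432 — both > 1, two phases present.
Newton iteration, ψ₁⁰ = 0.65:
  ψ₁ = 0.650: g = -0.0149, g' = -0.922 → ψ₁ = 0.634
Converged at ψ₁ = 0.634.
Drum-1 compositions:
  A: x = 0.264, y = 0.736
  B: x = 0.365, y = 0.147
  C: x = 0.372, y = 0.117
Drum-2 feed = drum-1 liquid: z₂ = (0.2637, 0.3648, 0.3715).
Drum 2:
Material balance + equilibrium reduce to Σ zᵢ(Kᵢ−1)/(1+ψ₂(Kᵢ−1)) = 0.
Check two-phase: ΣzᵢKᵢ = 1.790 > 1 and Σzᵢ/Kᵢ = 1.218 > 1, so g(0) = 0.790 > 0 and g(1) = -0.218 < 0.
Newton iteration, ψ₂⁰ = 0.5:
  ψ₂ = 0.500: g = 0.0258, g' = -0.623 → ψ₂ = 0.541
  ψ₂ = 0.541: g = 0.0009, g' = -0.582 → ψ₂ = 0.543
Converged at ψ₂ = 0.543.
  A: x = 0.083, y = 0.416
  B: x = 0.429, y = 0.310
  C: x = 0.487, y = 0.274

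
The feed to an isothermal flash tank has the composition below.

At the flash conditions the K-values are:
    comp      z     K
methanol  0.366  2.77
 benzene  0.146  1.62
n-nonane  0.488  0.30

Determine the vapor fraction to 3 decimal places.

Let ψ = V/F and solve Σ zᵢ(Kᵢ−1)/(1+ψ(Kᵢ−1)) = 0.
g(0) = ΣzᵢKᵢ − 1 = 0.397 and g(1) = 1 − Σzᵢ/Kᵢ = -0.849, so a root lies in (0, 1).
Iterate (Newton) starting at ψ = 0.61:
  ψ = 0.610: g = -0.2190, g' = -1.023 → ψ = 0.396
  ψ = 0.396: g = -0.0190, g' = -0.890 → ψ = 0.375
Converged at ψ = 0.375.

ψ = 0.375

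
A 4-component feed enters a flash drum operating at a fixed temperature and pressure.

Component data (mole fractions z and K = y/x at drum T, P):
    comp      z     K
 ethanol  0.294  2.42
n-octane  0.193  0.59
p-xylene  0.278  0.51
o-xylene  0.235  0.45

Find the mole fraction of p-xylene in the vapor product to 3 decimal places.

Rachford–Rice: g(V/F) = Σ zᵢ(Kᵢ−1)/(1+V/F(Kᵢ−1)) = 0.
Check two-phase: ΣzᵢKᵢ = 1.073 > 1 and Σzᵢ/Kᵢ = 1.516 > 1, so g(0) = 0.073 > 0 and g(1) = -0.516 < 0.
Newton–Raphson from V/F = 0.5:
  V/F = 0.500: g = -0.2141, g' = -0.506 → V/F = 0.077
  V/F = 0.077: g = 0.0179, g' = -0.666 → V/F = 0.104
  V/F = 0.104: g = 0.0004, g' = -0.639 → V/F = 0.105
Converged at V/F = 0.105.
Compositions from xᵢ = zᵢ/(1+V/F(Kᵢ−1)), yᵢ = Kᵢxᵢ:
  ethanol: x = 0.256, y = 0.619
  n-octane: x = 0.202, y = 0.119
  p-xylene: x = 0.293, y = 0.149
  o-xylene: x = 0.249, y = 0.112

y_p-xylene = 0.149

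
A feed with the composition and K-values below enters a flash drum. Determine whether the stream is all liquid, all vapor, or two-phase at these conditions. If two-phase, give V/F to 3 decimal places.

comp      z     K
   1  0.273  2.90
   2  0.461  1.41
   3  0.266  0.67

all vapor

ΣzᵢKᵢ = 1.620; Σzᵢ/Kᵢ = 0.818.
Since Σzᵢ/Kᵢ < 1 the mixture is above its dew point — single vapor phase.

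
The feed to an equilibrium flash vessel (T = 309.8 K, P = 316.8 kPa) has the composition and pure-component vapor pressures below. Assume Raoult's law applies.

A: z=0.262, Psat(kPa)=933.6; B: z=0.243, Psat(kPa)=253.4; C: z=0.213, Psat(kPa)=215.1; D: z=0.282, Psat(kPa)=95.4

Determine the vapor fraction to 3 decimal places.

ψ = 0.220

Raoult's law: Kᵢ = Pᵢˢᵃᵗ/P = Pᵢˢᵃᵗ/316.8.
  K_A = 933.6/316.8 = 2.94697, K_B = 253.4/316.8 = 0.79987, K_C = 215.1/316.8 = 0.67898, K_D = 95.4/316.8 = 0.30114
Material balance + equilibrium reduce to Σ zᵢ(Kᵢ−1)/(1+ψ(Kᵢ−1)) = 0.
g(0) = ΣzᵢKᵢ − 1 = 0.196 and g(1) = 1 − Σzᵢ/Kᵢ = -0.643, so a root lies in (0, 1).
Iterate (Newton) starting at ψ = 0.5:
  ψ = 0.500: g = -0.1799, g' = -0.624 → ψ = 0.211
  ψ = 0.211: g = 0.0060, g' = -0.724 → ψ = 0.220
Converged at ψ = 0.220.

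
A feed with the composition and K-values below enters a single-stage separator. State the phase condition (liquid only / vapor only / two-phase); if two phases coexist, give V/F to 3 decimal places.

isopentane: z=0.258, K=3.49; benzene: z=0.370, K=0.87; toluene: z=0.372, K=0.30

ΣzᵢKᵢ = 1.334; Σzᵢ/Kᵢ = 1.739.
Both exceed 1, so a two-phase solution exists.
Let ψ = V/F and solve Σ zᵢ(Kᵢ−1)/(1+ψ(Kᵢ−1)) = 0.
Newton iteration, ψ⁰ = 0.5:
  ψ = 0.500: g = -0.1659, g' = -0.756 → ψ = 0.281
  ψ = 0.281: g = 0.0043, g' = -0.843 → ψ = 0.286
Converged at ψ = 0.286.

two-phase, V/F = 0.286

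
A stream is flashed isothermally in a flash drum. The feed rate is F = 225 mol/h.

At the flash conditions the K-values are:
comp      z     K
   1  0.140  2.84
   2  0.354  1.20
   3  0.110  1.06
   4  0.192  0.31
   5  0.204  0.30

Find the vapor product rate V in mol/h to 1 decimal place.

Newton iteration, ψ⁰ = 0.5:
  ψ = 0.500: g = -0.2170, g' = -0.590 → ψ = 0.132
  ψ = 0.132: g = -0.0205, g' = -0.552 → ψ = 0.095
  ψ = 0.095: g = 0.0004, g' = -0.577 → ψ = 0.096
Converged at ψ = 0.096.
Then V = ψ·F = 0.0960·225 = 21.6 mol/h and L = F − V = 203.4 mol/h.

V = 21.6 mol/h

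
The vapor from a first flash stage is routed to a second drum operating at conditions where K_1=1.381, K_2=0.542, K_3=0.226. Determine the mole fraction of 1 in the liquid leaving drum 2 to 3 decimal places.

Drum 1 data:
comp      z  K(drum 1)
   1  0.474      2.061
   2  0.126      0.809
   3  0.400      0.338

x_1 (drum 2) = 0.635

Drum 1:
Rachford–Rice: g(ψ₁) = Σ zᵢ(Kᵢ−1)/(1+ψ₁(Kᵢ−1)) = 0.
Check two-phase: ΣzᵢKᵢ = 1.214 > 1 and Σzᵢ/Kᵢ = 1.569 > 1, so g(0) = 0.214 > 0 and g(1) = -0.569 < 0.
Newton–Raphson from ψ₁ = 0.59:
  ψ₁ = 0.590: g = -0.1523, g' = -0.680 → ψ₁ = 0.366
  ψ₁ = 0.366: g = -0.0130, g' = -0.587 → ψ₁ = 0.344
Converged at ψ₁ = 0.344.
Drum-1 compositions:
  1: x = 0.347, y = 0.716
  2: x = 0.135, y = 0.109
  3: x = 0.518, y = 0.175
Drum-2 feed = drum-1 vapor: z₂ = (0.7159, 0.1091, 0.1750).
Drum 2:
Let ψ₂ = V/F and solve Σ zᵢ(Kᵢ−1)/(1+ψ₂(Kᵢ−1)) = 0.
Feasibility: ΣzᵢKᵢ = 1.087, Σzᵢ/Kᵢ = 1.494 — both > 1, two phases present.
Iterate (Newton) starting at ψ₂ = 0.34:
  ψ₂ = 0.340: g = -0.0015, g' = -0.307 → ψ₂ = 0.335
Converged at ψ₂ = 0.335.
  1: x = 0.635, y = 0.877
  2: x = 0.129, y = 0.070
  3: x = 0.236, y = 0.053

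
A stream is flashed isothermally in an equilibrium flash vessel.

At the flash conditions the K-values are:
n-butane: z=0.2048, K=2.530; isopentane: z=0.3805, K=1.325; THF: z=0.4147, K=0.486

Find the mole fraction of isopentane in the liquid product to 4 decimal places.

x_isopentane = 0.3280

Rachford–Rice: g(β) = Σ zᵢ(Kᵢ−1)/(1+β(Kᵢ−1)) = 0.
Feasibility: ΣzᵢKᵢ = 1.2239, Σzᵢ/Kᵢ = 1.2214 — both > 1, two phases present.
Iterate (Newton) starting at β = 0.5:
  β = 0.5000: g = -0.00298, g' = -0.3821 → β = 0.4922
Converged at β = 0.4922.
Compositions from xᵢ = zᵢ/(1+β(Kᵢ−1)), yᵢ = Kᵢxᵢ:
  n-butane: x = 0.1168, y = 0.2956
  isopentane: x = 0.3280, y = 0.4346
  THF: x = 0.5552, y = 0.2698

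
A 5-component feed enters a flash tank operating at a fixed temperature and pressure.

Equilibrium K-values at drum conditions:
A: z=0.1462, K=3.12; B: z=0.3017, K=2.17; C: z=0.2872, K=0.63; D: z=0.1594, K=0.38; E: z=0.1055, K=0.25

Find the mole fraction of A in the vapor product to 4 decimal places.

Material balance + equilibrium reduce to Σ zᵢ(Kᵢ−1)/(1+β(Kᵢ−1)) = 0.
Check two-phase: ΣzᵢKᵢ = 1.3787 > 1 and Σzᵢ/Kᵢ = 1.4832 > 1, so g(0) = 0.3787 > 0 and g(1) = -0.4832 < 0.
Iterate (Newton) starting at β = 0.5:
  β = 0.5000: g = -0.02705, g' = -0.6590 → β = 0.4590
  β = 0.4590: g = -0.00003, g' = -0.6584 → β = 0.4589
Converged at β = 0.4589.
Compositions from xᵢ = zᵢ/(1+β(Kᵢ−1)), yᵢ = Kᵢxᵢ:
  A: x = 0.0741, y = 0.2312
  B: x = 0.1963, y = 0.4260
  C: x = 0.3459, y = 0.2179
  D: x = 0.2228, y = 0.0847
  E: x = 0.1609, y = 0.0402

y_A = 0.2312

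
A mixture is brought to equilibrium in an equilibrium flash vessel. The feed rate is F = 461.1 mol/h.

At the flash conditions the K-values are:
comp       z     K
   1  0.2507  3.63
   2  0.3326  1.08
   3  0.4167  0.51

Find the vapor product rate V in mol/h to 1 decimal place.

Let ψ = V/F and solve Σ zᵢ(Kᵢ−1)/(1+ψ(Kᵢ−1)) = 0.
Feasibility: ΣzᵢKᵢ = 1.4818, Σzᵢ/Kᵢ = 1.1941 — both > 1, two phases present.
Newton iteration, ψ⁰ = 0.41:
  ψ = 0.4100: g = 0.08750, g' = -0.5601 → ψ = 0.5662
  ψ = 0.5662: g = 0.00776, g' = -0.4735 → ψ = 0.5826
  ψ = 0.5826: g = 0.00004, g' = -0.4683 → ψ = 0.5827
Converged at ψ = 0.5827.
Then V = ψ·F = 0.5827·461.1 = 268.7 mol/h and L = F − V = 192.4 mol/h.

V = 268.7 mol/h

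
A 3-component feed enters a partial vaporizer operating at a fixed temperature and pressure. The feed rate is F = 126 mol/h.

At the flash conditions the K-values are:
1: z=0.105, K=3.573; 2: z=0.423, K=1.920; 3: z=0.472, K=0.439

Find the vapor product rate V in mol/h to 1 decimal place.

Iterate (Newton) starting at ψ = 0.5:
  ψ = 0.500: g = 0.0167, g' = -0.588 → ψ = 0.528
Converged at ψ = 0.528.
Then V = ψ·F = 0.5284·126 = 66.6 mol/h and L = F − V = 59.4 mol/h.

V = 66.6 mol/h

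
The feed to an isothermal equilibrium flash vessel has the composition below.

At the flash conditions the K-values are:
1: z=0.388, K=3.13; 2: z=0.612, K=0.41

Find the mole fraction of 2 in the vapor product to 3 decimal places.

Material balance + equilibrium reduce to Σ zᵢ(Kᵢ−1)/(1+β(Kᵢ−1)) = 0.
Feasibility: ΣzᵢKᵢ = 1.465, Σzᵢ/Kᵢ = 1.617 — both > 1, two phases present.
Newton iteration, β⁰ = 0.36:
  β = 0.360: g = 0.0093, g' = -0.907 → β = 0.370
Converged at β = 0.370.
Compositions from xᵢ = zᵢ/(1+β(Kᵢ−1)), yᵢ = Kᵢxᵢ:
  1: x = 0.217, y = 0.679
  2: x = 0.783, y = 0.321

y_2 = 0.321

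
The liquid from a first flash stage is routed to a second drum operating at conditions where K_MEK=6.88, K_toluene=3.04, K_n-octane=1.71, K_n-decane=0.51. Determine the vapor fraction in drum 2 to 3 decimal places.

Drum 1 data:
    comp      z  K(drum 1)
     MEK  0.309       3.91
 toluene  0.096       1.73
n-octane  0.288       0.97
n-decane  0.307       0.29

Drum 1:
Let ψ₁ = V/F and solve Σ zᵢ(Kᵢ−1)/(1+ψ₁(Kᵢ−1)) = 0.
g(0) = ΣzᵢKᵢ − 1 = 0.743 and g(1) = 1 − Σzᵢ/Kᵢ = -0.490, so a root lies in (0, 1).
Newton iteration, ψ₁⁰ = 0.5:
  ψ₁ = 0.500: g = 0.0709, g' = -0.834 → ψ₁ = 0.585
Converged at ψ₁ = 0.585.
Drum-1 compositions:
  MEK: x = 0.114, y = 0.447
  toluene: x = 0.067, y = 0.116
  n-octane: x = 0.293, y = 0.284
  n-decane: x = 0.525, y = 0.152
Drum-2 feed = drum-1 liquid: z₂ = (0.1143, 0.0673, 0.2931, 0.5253).
Drum 2:
Material balance + equilibrium reduce to Σ zᵢ(Kᵢ−1)/(1+ψ₂(Kᵢ−1)) = 0.
Check two-phase: ΣzᵢKᵢ = 1.760 > 1 and Σzᵢ/Kᵢ = 1.240 > 1, so g(0) = 0.760 > 0 and g(1) = -0.240 < 0.
Newton–Raphson from ψ₂ = 0.5:
  ψ₂ = 0.500: g = 0.0512, g' = -0.625 → ψ₂ = 0.582
  ψ₂ = 0.582: g = 0.0020, g' = -0.581 → ψ₂ = 0.585
Converged at ψ₂ = 0.585.
  MEK: x = 0.026, y = 0.177
  toluene: x = 0.031, y = 0.093
  n-octane: x = 0.207, y = 0.354
  n-decane: x = 0.737, y = 0.376

V/F (drum 2) = 0.585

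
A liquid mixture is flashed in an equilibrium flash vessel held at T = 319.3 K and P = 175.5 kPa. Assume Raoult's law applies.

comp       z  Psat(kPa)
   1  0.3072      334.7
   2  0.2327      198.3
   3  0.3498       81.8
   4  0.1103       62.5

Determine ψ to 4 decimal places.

ψ = 0.1321

Raoult's law: Kᵢ = Pᵢˢᵃᵗ/P = Pᵢˢᵃᵗ/175.5.
  K_1 = 334.7/175.5 = 1.907123, K_2 = 198.3/175.5 = 1.129915, K_3 = 81.8/175.5 = 0.466097, K_4 = 62.5/175.5 = 0.356125
Let ψ = V/F and solve Σ zᵢ(Kᵢ−1)/(1+ψ(Kᵢ−1)) = 0.
g(0) = ΣzᵢKᵢ − 1 = 0.0511 and g(1) = 1 − Σzᵢ/Kᵢ = -0.4272, so a root lies in (0, 1).
Newton iteration, ψ⁰ = 0.5:
  ψ = 0.5000: g = -0.13941, g' = -0.4081 → ψ = 0.1584
  ψ = 0.1584: g = -0.00982, g' = -0.3727 → ψ = 0.1321
Converged at ψ = 0.1321.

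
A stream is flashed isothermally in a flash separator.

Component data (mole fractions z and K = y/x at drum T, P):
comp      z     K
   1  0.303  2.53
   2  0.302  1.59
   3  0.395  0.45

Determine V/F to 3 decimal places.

V/F = 0.694

Rachford–Rice: g(V/F) = Σ zᵢ(Kᵢ−1)/(1+V/F(Kᵢ−1)) = 0.
Check two-phase: ΣzᵢKᵢ = 1.425 > 1 and Σzᵢ/Kᵢ = 1.187 > 1, so g(0) = 0.425 > 0 and g(1) = -0.187 < 0.
Iterate (Newton) starting at V/F = 0.5:
  V/F = 0.500: g = 0.1006, g' = -0.518 → V/F = 0.694
Converged at V/F = 0.694.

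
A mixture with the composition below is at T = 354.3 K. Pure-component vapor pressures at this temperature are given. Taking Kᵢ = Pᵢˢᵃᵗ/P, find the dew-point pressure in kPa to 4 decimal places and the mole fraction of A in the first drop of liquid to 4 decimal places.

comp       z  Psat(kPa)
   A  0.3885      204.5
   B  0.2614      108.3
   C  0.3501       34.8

Pdew = 69.5712 kPa, x_A = 0.1322

At the dew point ψ → 1, so Σzᵢ/Kᵢ = 1 with Kᵢ = Pᵢˢᵃᵗ/P ⇒ 1/P = Σzᵢ/Pᵢˢᵃᵗ.
1/P = 0.3885/204.5 + 0.2614/108.3 + 0.3501/34.8 = 0.0143738 ⇒ P = 69.5712 kPa
xᵢ = zᵢP/Pᵢˢᵃᵗ ⇒ x_A = 0.3885·69.5712/204.5 = 0.1322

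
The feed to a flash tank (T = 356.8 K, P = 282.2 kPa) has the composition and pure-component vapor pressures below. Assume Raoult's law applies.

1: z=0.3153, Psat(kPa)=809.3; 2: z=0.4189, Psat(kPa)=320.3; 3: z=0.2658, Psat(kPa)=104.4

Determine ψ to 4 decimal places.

ψ = 0.7132

Raoult's law: Kᵢ = Pᵢˢᵃᵗ/P = Pᵢˢᵃᵗ/282.2.
  K_1 = 809.3/282.2 = 2.867824, K_2 = 320.3/282.2 = 1.135011, K_3 = 104.4/282.2 = 0.369950
Newton–Raphson from ψ = 0.38:
  ψ = 0.3800: g = 0.17806, g' = -0.5656 → ψ = 0.6948
  ψ = 0.6948: g = 0.01014, g' = -0.5485 → ψ = 0.7133
  ψ = 0.7133: g = -0.00007, g' = -0.5566 → ψ = 0.7132
Converged at ψ = 0.7132.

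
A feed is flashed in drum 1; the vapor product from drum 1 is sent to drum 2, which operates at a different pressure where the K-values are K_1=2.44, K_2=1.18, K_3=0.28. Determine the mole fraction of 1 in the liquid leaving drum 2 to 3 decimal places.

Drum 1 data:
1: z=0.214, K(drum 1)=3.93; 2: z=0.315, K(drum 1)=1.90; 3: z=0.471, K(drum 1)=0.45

x_1 (drum 2) = 0.186

Drum 1:
Rachford–Rice: g(ψ₁) = Σ zᵢ(Kᵢ−1)/(1+ψ₁(Kᵢ−1)) = 0.
g(0) = ΣzᵢKᵢ − 1 = 0.651 and g(1) = 1 − Σzᵢ/Kᵢ = -0.267, so a root lies in (0, 1).
Newton iteration, ψ₁⁰ = 0.5:
  ψ₁ = 0.500: g = 0.0926, g' = -0.695 → ψ₁ = 0.633
  ψ₁ = 0.633: g = 0.0027, g' = -0.664 → ψ₁ = 0.637
Converged at ψ₁ = 0.637.
Drum-1 compositions:
  1: x = 0.075, y = 0.293
  2: x = 0.200, y = 0.380
  3: x = 0.725, y = 0.326
Drum-2 feed = drum-1 vapor: z₂ = (0.2933, 0.3803, 0.3263).
Drum 2:
Let ψ₂ = V/F and solve Σ zᵢ(Kᵢ−1)/(1+ψ₂(Kᵢ−1)) = 0.
Check two-phase: ΣzᵢKᵢ = 1.256 > 1 and Σzᵢ/Kᵢ = 1.608 > 1, so g(0) = 0.256 > 0 and g(1) = -0.608 < 0.
Iterate (Newton) starting at ψ₂ = 0.67:
  ψ₂ = 0.670: g = -0.1779, g' = -0.799 → ψ₂ = 0.447
  ψ₂ = 0.447: g = -0.0263, g' = -0.604 → ψ₂ = 0.404
  ψ₂ = 0.404: g = -0.0003, g' = -0.590 → ψ₂ = 0.403
Converged at ψ₂ = 0.403.
  1: x = 0.186, y = 0.453
  2: x = 0.355, y = 0.418
  3: x = 0.460, y = 0.129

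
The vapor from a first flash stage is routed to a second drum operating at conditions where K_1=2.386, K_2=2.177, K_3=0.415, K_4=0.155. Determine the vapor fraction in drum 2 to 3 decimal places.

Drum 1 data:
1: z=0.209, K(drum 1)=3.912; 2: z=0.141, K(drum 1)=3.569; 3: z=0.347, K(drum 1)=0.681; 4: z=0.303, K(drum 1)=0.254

Drum 1:
Material balance + equilibrium reduce to Σ zᵢ(Kᵢ−1)/(1+ψ₁(Kᵢ−1)) = 0.
g(0) = ΣzᵢKᵢ − 1 = 0.634 and g(1) = 1 − Σzᵢ/Kᵢ = -0.795, so a root lies in (0, 1).
Newton iteration, ψ₁⁰ = 0.5:
  ψ₁ = 0.500: g = -0.0858, g' = -0.951 → ψ₁ = 0.410
  ψ₁ = 0.410: g = 0.0011, g' = -0.986 → ψ₁ = 0.411
Converged at ψ₁ = 0.411.
Drum-1 compositions:
  1: x = 0.095, y = 0.372
  2: x = 0.069, y = 0.245
  3: x = 0.399, y = 0.272
  4: x = 0.437, y = 0.111
Drum-2 feed = drum-1 vapor: z₂ = (0.3723, 0.2448, 0.2719, 0.1110).
Drum 2:
Material balance + equilibrium reduce to Σ zᵢ(Kᵢ−1)/(1+ψ₂(Kᵢ−1)) = 0.
Check two-phase: ΣzᵢKᵢ = 1.551 > 1 and Σzᵢ/Kᵢ = 1.640 > 1, so g(0) = 0.551 > 0 and g(1) = -0.640 < 0.
Newton iteration, ψ₂⁰ = 0.7:
  ψ₂ = 0.700: g = -0.0791, g' = -1.028 → ψ₂ = 0.623
  ψ₂ = 0.623: g = -0.0053, g' = -0.903 → ψ₂ = 0.617
Converged at ψ₂ = 0.617.
  1: x = 0.201, y = 0.479
  2: x = 0.142, y = 0.309
  3: x = 0.426, y = 0.177
  4: x = 0.232, y = 0.036

V/F (drum 2) = 0.617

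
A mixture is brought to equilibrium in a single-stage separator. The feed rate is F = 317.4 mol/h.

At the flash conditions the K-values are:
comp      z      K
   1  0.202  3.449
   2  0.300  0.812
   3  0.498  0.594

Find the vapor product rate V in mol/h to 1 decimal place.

V = 92.3 mol/h

Newton iteration, ψ⁰ = 0.5:
  ψ = 0.500: g = -0.0936, g' = -0.387 → ψ = 0.258
  ψ = 0.258: g = 0.0179, g' = -0.569 → ψ = 0.290
  ψ = 0.290: g = 0.0006, g' = -0.532 → ψ = 0.291
Converged at ψ = 0.291.
Then V = ψ·F = 0.2908·317.4 = 92.3 mol/h and L = F − V = 225.1 mol/h.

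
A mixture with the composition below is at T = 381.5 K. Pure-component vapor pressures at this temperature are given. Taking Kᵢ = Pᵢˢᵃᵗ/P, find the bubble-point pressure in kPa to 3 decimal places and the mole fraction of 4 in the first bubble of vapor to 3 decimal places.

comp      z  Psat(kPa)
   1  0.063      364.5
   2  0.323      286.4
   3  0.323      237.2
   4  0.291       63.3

At the bubble point ψ → 0, so ΣzᵢKᵢ = 1 with Kᵢ = Pᵢˢᵃᵗ/P ⇒ P = ΣzᵢPᵢˢᵃᵗ.
P = 0.063·364.5 + 0.323·286.4 + 0.323·237.2 + 0.291·63.3 = 210.507 kPa
yᵢ = zᵢPᵢˢᵃᵗ/P ⇒ y_4 = 0.291·63.3/210.507 = 0.088

Pbub = 210.507 kPa, y_4 = 0.088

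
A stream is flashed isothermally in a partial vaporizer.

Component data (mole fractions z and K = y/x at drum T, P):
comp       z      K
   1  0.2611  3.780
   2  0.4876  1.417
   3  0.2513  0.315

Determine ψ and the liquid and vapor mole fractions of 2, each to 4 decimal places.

ψ = 0.7960, x_2 = 0.3661, y_2 = 0.5187

Iterate (Newton) starting at ψ = 0.5:
  ψ = 0.5000: g = 0.21014, g' = -0.6841 → ψ = 0.8072
  ψ = 0.8072: g = -0.00916, g' = -0.8292 → ψ = 0.7961
  ψ = 0.7961: g = -0.00009, g' = -0.8137 → ψ = 0.7960
Converged at ψ = 0.7960.
Compositions from xᵢ = zᵢ/(1+ψ(Kᵢ−1)), yᵢ = Kᵢxᵢ:
  1: x = 0.0813, y = 0.3072
  2: x = 0.3661, y = 0.5187
  3: x = 0.5527, y = 0.1741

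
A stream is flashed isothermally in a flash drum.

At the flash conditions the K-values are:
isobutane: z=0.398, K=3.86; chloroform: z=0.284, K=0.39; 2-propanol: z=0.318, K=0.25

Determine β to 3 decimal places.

Let β = V/F and solve Σ zᵢ(Kᵢ−1)/(1+β(Kᵢ−1)) = 0.
Feasibility: ΣzᵢKᵢ = 1.727, Σzᵢ/Kᵢ = 2.103 — both > 1, two phases present.
Iterate (Newton) starting at β = 0.5:
  β = 0.500: g = -0.1624, g' = -1.228 → β = 0.368
  β = 0.368: g = 0.0021, g' = -1.290 → β = 0.369
Converged at β = 0.369.

β = 0.369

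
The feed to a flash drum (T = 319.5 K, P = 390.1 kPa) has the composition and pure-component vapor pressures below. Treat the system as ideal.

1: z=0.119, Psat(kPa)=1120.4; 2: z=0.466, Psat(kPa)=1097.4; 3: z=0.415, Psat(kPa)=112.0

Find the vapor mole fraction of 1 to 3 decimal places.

y_1 = 0.162

Raoult's law: Kᵢ = Pᵢˢᵃᵗ/P = Pᵢˢᵃᵗ/390.1.
  K_1 = 1120.4/390.1 = 2.87208, K_2 = 1097.4/390.1 = 2.81312, K_3 = 112.0/390.1 = 0.28711
Newton iteration, ψ⁰ = 0.5:
  ψ = 0.500: g = 0.0985, g' = -1.042 → ψ = 0.595
  ψ = 0.595: g = -0.0015, g' = -1.084 → ψ = 0.593
Converged at ψ = 0.593.
Compositions from xᵢ = zᵢ/(1+ψ(Kᵢ−1)), yᵢ = Kᵢxᵢ:
  1: x = 0.056, y = 0.162
  2: x = 0.225, y = 0.632
  3: x = 0.719, y = 0.206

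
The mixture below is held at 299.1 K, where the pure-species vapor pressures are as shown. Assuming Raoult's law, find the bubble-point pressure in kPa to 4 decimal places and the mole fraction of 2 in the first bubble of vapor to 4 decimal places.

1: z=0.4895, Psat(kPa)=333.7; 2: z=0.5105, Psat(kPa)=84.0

At the bubble point ψ → 0, so ΣzᵢKᵢ = 1 with Kᵢ = Pᵢˢᵃᵗ/P ⇒ P = ΣzᵢPᵢˢᵃᵗ.
P = 0.4895·333.7 + 0.5105·84.0 = 206.2281 kPa
yᵢ = zᵢPᵢˢᵃᵗ/P ⇒ y_2 = 0.5105·84.0/206.2281 = 0.2079

Pbub = 206.2281 kPa, y_2 = 0.2079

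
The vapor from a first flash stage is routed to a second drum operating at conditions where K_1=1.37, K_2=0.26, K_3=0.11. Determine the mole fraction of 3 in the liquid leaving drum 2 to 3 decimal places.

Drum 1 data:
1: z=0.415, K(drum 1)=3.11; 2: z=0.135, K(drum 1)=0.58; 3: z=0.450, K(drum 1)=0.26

x_3 (drum 2) = 0.197

Drum 1:
Newton–Raphson from ψ₁ = 0.5:
  ψ₁ = 0.500: g = -0.1742, g' = -1.097 → ψ₁ = 0.341
  ψ₁ = 0.341: g = -0.0024, g' = -1.098 → ψ₁ = 0.339
Converged at ψ₁ = 0.339.
Drum-1 compositions:
  1: x = 0.242, y = 0.753
  2: x = 0.157, y = 0.091
  3: x = 0.601, y = 0.156
Drum-2 feed = drum-1 vapor: z₂ = (0.7525, 0.0913, 0.1562).
Drum 2:
Rachford–Rice: g(ψ₂) = Σ zᵢ(Kᵢ−1)/(1+ψ₂(Kᵢ−1)) = 0.
Check two-phase: ΣzᵢKᵢ = 1.072 > 1 and Σzᵢ/Kᵢ = 2.320 > 1, so g(0) = 0.072 > 0 and g(1) = -1.320 < 0.
Newton iteration, ψ₂⁰ = 0.56:
  ψ₂ = 0.560: g = -0.1618, g' = -0.708 → ψ₂ = 0.332
  ψ₂ = 0.332: g = -0.0387, g' = -0.418 → ψ₂ = 0.239
  ψ₂ = 0.239: g = -0.0028, g' = -0.360 → ψ₂ = 0.231
Converged at ψ₂ = 0.231.
  1: x = 0.693, y = 0.950
  2: x = 0.110, y = 0.029
  3: x = 0.197, y = 0.022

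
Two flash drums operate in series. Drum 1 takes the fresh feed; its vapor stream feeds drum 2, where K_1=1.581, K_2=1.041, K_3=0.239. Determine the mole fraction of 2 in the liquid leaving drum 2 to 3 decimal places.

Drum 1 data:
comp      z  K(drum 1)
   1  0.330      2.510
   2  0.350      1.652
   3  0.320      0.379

Drum 1:
Let ψ₁ = V/F and solve Σ zᵢ(Kᵢ−1)/(1+ψ₁(Kᵢ−1)) = 0.
g(0) = ΣzᵢKᵢ − 1 = 0.528 and g(1) = 1 − Σzᵢ/Kᵢ = -0.188, so a root lies in (0, 1).
Iterate (Newton) starting at ψ₁ = 0.68:
  ψ₁ = 0.680: g = 0.0600, g' = -0.624 → ψ₁ = 0.776
  ψ₁ = 0.776: g = -0.0026, g' = -0.685 → ψ₁ = 0.772
Converged at ψ₁ = 0.772.
Drum-1 compositions:
  1: x = 0.152, y = 0.382
  2: x = 0.233, y = 0.385
  3: x = 0.615, y = 0.233
Drum-2 feed = drum-1 vapor: z₂ = (0.3824, 0.3846, 0.2330).
Drum 2:
Let ψ₂ = V/F and solve Σ zᵢ(Kᵢ−1)/(1+ψ₂(Kᵢ−1)) = 0.
Check two-phase: ΣzᵢKᵢ = 1.061 > 1 and Σzᵢ/Kᵢ = 1.586 > 1, so g(0) = 0.061 > 0 and g(1) = -0.586 < 0.
Newton iteration, ψ₂⁰ = 0.59:
  ψ₂ = 0.590: g = -0.1410, g' = -0.517 → ψ₂ = 0.317
  ψ₂ = 0.317: g = -0.0306, g' = -0.327 → ψ₂ = 0.224
  ψ₂ = 0.224: g = -0.0015, g' = -0.298 → ψ₂ = 0.219
Converged at ψ₂ = 0.219.
  1: x = 0.339, y = 0.536
  2: x = 0.381, y = 0.397
  3: x = 0.280, y = 0.067

x_2 (drum 2) = 0.381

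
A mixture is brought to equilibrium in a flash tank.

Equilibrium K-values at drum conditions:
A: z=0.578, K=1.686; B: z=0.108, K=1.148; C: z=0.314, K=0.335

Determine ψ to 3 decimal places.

Material balance + equilibrium reduce to Σ zᵢ(Kᵢ−1)/(1+ψ(Kᵢ−1)) = 0.
Feasibility: ΣzᵢKᵢ = 1.204, Σzᵢ/Kᵢ = 1.374 — both > 1, two phases present.
Iterate (Newton) starting at ψ = 0.31:
  ψ = 0.310: g = 0.0792, g' = -0.407 → ψ = 0.504
  ψ = 0.504: g = -0.0048, g' = -0.467 → ψ = 0.494
Converged at ψ = 0.494.

ψ = 0.494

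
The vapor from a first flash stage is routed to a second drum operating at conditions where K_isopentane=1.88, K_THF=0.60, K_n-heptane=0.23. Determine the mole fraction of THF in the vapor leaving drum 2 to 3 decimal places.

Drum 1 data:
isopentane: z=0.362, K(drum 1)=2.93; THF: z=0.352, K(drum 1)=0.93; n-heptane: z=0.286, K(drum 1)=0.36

Drum 1:
Newton–Raphson from ψ₁ = 0.51:
  ψ₁ = 0.510: g = 0.0548, g' = -0.602 → ψ₁ = 0.601
Converged at ψ₁ = 0.601.
Drum-1 compositions:
  isopentane: x = 0.168, y = 0.491
  THF: x = 0.367, y = 0.342
  n-heptane: x = 0.465, y = 0.167
Drum-2 feed = drum-1 vapor: z₂ = (0.4909, 0.3417, 0.1674).
Drum 2:
Let ψ₂ = V/F and solve Σ zᵢ(Kᵢ−1)/(1+ψ₂(Kᵢ−1)) = 0.
g(0) = ΣzᵢKᵢ − 1 = 0.166 and g(1) = 1 − Σzᵢ/Kᵢ = -0.559, so a root lies in (0, 1).
Newton iteration, ψ₂⁰ = 0.56:
  ψ₂ = 0.560: g = -0.1134, g' = -0.568 → ψ₂ = 0.360
  ψ₂ = 0.360: g = -0.0102, g' = -0.484 → ψ₂ = 0.339
Converged at ψ₂ = 0.339.
  isopentane: x = 0.378, y = 0.711
  THF: x = 0.395, y = 0.237
  n-heptane: x = 0.227, y = 0.052

y_THF (drum 2) = 0.237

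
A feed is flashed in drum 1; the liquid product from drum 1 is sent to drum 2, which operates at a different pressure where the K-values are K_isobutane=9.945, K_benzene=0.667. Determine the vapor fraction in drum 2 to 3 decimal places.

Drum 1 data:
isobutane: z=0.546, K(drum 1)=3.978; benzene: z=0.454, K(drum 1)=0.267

Drum 1:
Iterate (Newton) starting at ψ₁ = 0.5:
  ψ₁ = 0.500: g = 0.1280, g' = -1.389 → ψ₁ = 0.592
Converged at ψ₁ = 0.592.
Drum-1 compositions:
  isobutane: x = 0.198, y = 0.786
  benzene: x = 0.802, y = 0.214
Drum-2 feed = drum-1 liquid: z₂ = (0.1975, 0.8025).
Drum 2:
Rachford–Rice: g(ψ₂) = Σ zᵢ(Kᵢ−1)/(1+ψ₂(Kᵢ−1)) = 0.
Feasibility: ΣzᵢKᵢ = 2.500, Σzᵢ/Kᵢ = 1.223 — both > 1, two phases present.
Binary case is linear: z₁(K₁−1)(1+ψ₂(K₂−1)) + z₂(K₂−1)(1+ψ₂(K₁−1)) = 0
⇒ ψ₂ = [z₁(K₁−1)+z₂(K₂−1)] / [−(K₁−1)(K₂−1)] = 1.4996/2.9787 = 0.503
  isobutane: x = 0.036, y = 0.357
  benzene: x = 0.964, y = 0.643

V/F (drum 2) = 0.503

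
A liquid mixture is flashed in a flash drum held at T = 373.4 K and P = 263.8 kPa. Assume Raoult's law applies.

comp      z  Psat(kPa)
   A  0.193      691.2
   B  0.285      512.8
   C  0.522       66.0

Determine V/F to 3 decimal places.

V/F = 0.202

Raoult's law: Kᵢ = Pᵢˢᵃᵗ/P = Pᵢˢᵃᵗ/263.8.
  K_A = 691.2/263.8 = 2.62017, K_B = 512.8/263.8 = 1.94390, K_C = 66.0/263.8 = 0.25019
Rachford–Rice: g(V/F) = Σ zᵢ(Kᵢ−1)/(1+V/F(Kᵢ−1)) = 0.
Feasibility: ΣzᵢKᵢ = 1.190, Σzᵢ/Kᵢ = 2.307 — both > 1, two phases present.
Newton–Raphson from V/F = 0.35:
  V/F = 0.350: g = -0.1289, g' = -0.889 → V/F = 0.205
  V/F = 0.205: g = -0.0024, g' = -0.874 → V/F = 0.202
Converged at V/F = 0.202.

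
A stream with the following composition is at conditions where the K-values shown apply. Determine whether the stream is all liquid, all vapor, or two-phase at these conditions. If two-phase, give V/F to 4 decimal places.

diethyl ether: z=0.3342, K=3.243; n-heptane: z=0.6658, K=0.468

ΣzᵢKᵢ = 1.3954; Σzᵢ/Kᵢ = 1.5257.
Both exceed 1, so a two-phase solution exists.
Iterate (Newton) starting at ψ = 0.5:
  ψ = 0.5000: g = -0.12923, g' = -0.7233 → ψ = 0.3213
  ψ = 0.3213: g = 0.00838, g' = -0.8420 → ψ = 0.3313
  ψ = 0.3313: g = 0.00005, g' = -0.8311 → ψ = 0.3314
Converged at ψ = 0.3314.

two-phase, V/F = 0.3314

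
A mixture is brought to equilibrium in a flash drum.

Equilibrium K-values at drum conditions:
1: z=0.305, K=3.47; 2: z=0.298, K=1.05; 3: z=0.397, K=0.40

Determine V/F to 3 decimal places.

Material balance + equilibrium reduce to Σ zᵢ(Kᵢ−1)/(1+V/F(Kᵢ−1)) = 0.
Check two-phase: ΣzᵢKᵢ = 1.530 > 1 and Σzᵢ/Kᵢ = 1.364 > 1, so g(0) = 0.530 > 0 and g(1) = -0.364 < 0.
Newton iteration, V/F⁰ = 0.5:
  V/F = 0.500: g = 0.0113, g' = -0.665 → V/F = 0.517
Converged at V/F = 0.517.

V/F = 0.517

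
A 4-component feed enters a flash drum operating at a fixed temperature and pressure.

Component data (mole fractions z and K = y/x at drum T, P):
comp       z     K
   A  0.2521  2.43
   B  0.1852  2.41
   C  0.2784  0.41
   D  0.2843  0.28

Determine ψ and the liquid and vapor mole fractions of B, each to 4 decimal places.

ψ = 0.2697, x_B = 0.1342, y_B = 0.3234

Rachford–Rice: g(ψ) = Σ zᵢ(Kᵢ−1)/(1+ψ(Kᵢ−1)) = 0.
g(0) = ΣzᵢKᵢ − 1 = 0.2527 and g(1) = 1 − Σzᵢ/Kᵢ = -0.8750, so a root lies in (0, 1).
Newton iteration, ψ⁰ = 0.69:
  ψ = 0.6900: g = -0.37001, g' = -1.0829 → ψ = 0.3483
  ψ = 0.3483: g = -0.06420, g' = -0.8114 → ψ = 0.2692
  ψ = 0.2692: g = 0.00040, g' = -0.8260 → ψ = 0.2697
Converged at ψ = 0.2697.
Compositions from xᵢ = zᵢ/(1+ψ(Kᵢ−1)), yᵢ = Kᵢxᵢ:
  A: x = 0.1819, y = 0.4421
  B: x = 0.1342, y = 0.3234
  C: x = 0.3311, y = 0.1357
  D: x = 0.3528, y = 0.0988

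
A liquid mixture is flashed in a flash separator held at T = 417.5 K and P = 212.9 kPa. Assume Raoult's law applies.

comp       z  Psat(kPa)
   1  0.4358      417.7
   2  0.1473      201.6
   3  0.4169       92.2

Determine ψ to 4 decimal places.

ψ = 0.3749

Raoult's law: Kᵢ = Pᵢˢᵃᵗ/P = Pᵢˢᵃᵗ/212.9.
  K_1 = 417.7/212.9 = 1.961954, K_2 = 201.6/212.9 = 0.946923, K_3 = 92.2/212.9 = 0.433067
Let ψ = V/F and solve Σ zᵢ(Kᵢ−1)/(1+ψ(Kᵢ−1)) = 0.
g(0) = ΣzᵢKᵢ − 1 = 0.1750 and g(1) = 1 − Σzᵢ/Kᵢ = -0.3404, so a root lies in (0, 1).
Newton iteration, ψ⁰ = 0.49:
  ψ = 0.4900: g = -0.05038, g' = -0.4436 → ψ = 0.3764
  ψ = 0.3764: g = -0.00069, g' = -0.4344 → ψ = 0.3749
Converged at ψ = 0.3749.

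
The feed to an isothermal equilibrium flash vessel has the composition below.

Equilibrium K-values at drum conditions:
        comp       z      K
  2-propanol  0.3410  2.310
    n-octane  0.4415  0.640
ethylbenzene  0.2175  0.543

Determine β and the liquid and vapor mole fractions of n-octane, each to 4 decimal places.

Rachford–Rice: g(β) = Σ zᵢ(Kᵢ−1)/(1+β(Kᵢ−1)) = 0.
g(0) = ΣzᵢKᵢ − 1 = 0.1884 and g(1) = 1 − Σzᵢ/Kᵢ = -0.2380, so a root lies in (0, 1).
Iterate (Newton) starting at β = 0.5:
  β = 0.5000: g = -0.05275, g' = -0.3751 → β = 0.3594
  β = 0.3594: g = 0.00224, g' = -0.4110 → β = 0.3648
Converged at β = 0.3648.
Compositions from xᵢ = zᵢ/(1+β(Kᵢ−1)), yᵢ = Kᵢxᵢ:
  2-propanol: x = 0.2307, y = 0.5330
  n-octane: x = 0.5083, y = 0.3253
  ethylbenzene: x = 0.2610, y = 0.1417

β = 0.3648, x_n-octane = 0.5083, y_n-octane = 0.3253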